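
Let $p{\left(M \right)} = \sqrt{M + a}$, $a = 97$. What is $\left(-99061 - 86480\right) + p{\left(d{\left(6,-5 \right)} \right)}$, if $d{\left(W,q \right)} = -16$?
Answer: $-185532$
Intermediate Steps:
$p{\left(M \right)} = \sqrt{97 + M}$ ($p{\left(M \right)} = \sqrt{M + 97} = \sqrt{97 + M}$)
$\left(-99061 - 86480\right) + p{\left(d{\left(6,-5 \right)} \right)} = \left(-99061 - 86480\right) + \sqrt{97 - 16} = -185541 + \sqrt{81} = -185541 + 9 = -185532$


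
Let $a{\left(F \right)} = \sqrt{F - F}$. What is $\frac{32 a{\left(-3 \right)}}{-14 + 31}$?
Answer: $0$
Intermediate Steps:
$a{\left(F \right)} = 0$ ($a{\left(F \right)} = \sqrt{0} = 0$)
$\frac{32 a{\left(-3 \right)}}{-14 + 31} = \frac{32 \cdot 0}{-14 + 31} = \frac{0}{17} = 0 \cdot \frac{1}{17} = 0$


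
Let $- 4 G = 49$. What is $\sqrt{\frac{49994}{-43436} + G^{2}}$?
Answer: $\frac{\sqrt{280949292897}}{43436} \approx 12.203$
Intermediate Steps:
$G = - \frac{49}{4}$ ($G = \left(- \frac{1}{4}\right) 49 = - \frac{49}{4} \approx -12.25$)
$\sqrt{\frac{49994}{-43436} + G^{2}} = \sqrt{\frac{49994}{-43436} + \left(- \frac{49}{4}\right)^{2}} = \sqrt{49994 \left(- \frac{1}{43436}\right) + \frac{2401}{16}} = \sqrt{- \frac{24997}{21718} + \frac{2401}{16}} = \sqrt{\frac{25872483}{173744}} = \frac{\sqrt{280949292897}}{43436}$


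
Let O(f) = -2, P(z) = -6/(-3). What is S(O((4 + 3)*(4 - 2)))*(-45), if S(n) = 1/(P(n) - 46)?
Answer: 45/44 ≈ 1.0227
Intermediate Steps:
P(z) = 2 (P(z) = -6*(-1/3) = 2)
S(n) = -1/44 (S(n) = 1/(2 - 46) = 1/(-44) = -1/44)
S(O((4 + 3)*(4 - 2)))*(-45) = -1/44*(-45) = 45/44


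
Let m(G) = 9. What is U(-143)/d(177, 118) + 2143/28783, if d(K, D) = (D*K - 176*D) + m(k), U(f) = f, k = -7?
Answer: -3843808/3655441 ≈ -1.0515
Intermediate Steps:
d(K, D) = 9 - 176*D + D*K (d(K, D) = (D*K - 176*D) + 9 = (-176*D + D*K) + 9 = 9 - 176*D + D*K)
U(-143)/d(177, 118) + 2143/28783 = -143/(9 - 176*118 + 118*177) + 2143/28783 = -143/(9 - 20768 + 20886) + 2143*(1/28783) = -143/127 + 2143/28783 = -3843808/3655441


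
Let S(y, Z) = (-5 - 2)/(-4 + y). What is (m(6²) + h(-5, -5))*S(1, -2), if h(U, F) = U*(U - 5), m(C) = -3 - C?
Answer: 77/3 ≈ 25.667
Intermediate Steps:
h(U, F) = U*(-5 + U)
S(y, Z) = -7/(-4 + y)
(m(6²) + h(-5, -5))*S(1, -2) = ((-3 - 1*6²) - 5*(-5 - 5))*(-7/(-4 + 1)) = ((-3 - 1*36) - 5*(-10))*(-7/(-3)) = ((-3 - 36) + 50)*(-7*(-⅓)) = (-39 + 50)*(7/3) = 11*(7/3) = 77/3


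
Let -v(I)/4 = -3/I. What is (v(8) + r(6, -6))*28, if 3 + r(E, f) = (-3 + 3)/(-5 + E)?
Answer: -42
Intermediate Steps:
r(E, f) = -3 (r(E, f) = -3 + (-3 + 3)/(-5 + E) = -3 + 0/(-5 + E) = -3 + 0 = -3)
v(I) = 12/I (v(I) = -(-12)/I = 12/I)
(v(8) + r(6, -6))*28 = (12/8 - 3)*28 = (12*(⅛) - 3)*28 = (3/2 - 3)*28 = -3/2*28 = -42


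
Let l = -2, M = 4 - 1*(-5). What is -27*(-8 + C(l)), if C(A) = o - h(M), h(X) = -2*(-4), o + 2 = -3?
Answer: 567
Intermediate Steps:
o = -5 (o = -2 - 3 = -5)
M = 9 (M = 4 + 5 = 9)
h(X) = 8
C(A) = -13 (C(A) = -5 - 1*8 = -5 - 8 = -13)
-27*(-8 + C(l)) = -27*(-8 - 13) = -27*(-21) = 567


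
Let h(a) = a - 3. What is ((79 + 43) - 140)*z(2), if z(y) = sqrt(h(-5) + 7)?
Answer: -18*I ≈ -18.0*I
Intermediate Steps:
h(a) = -3 + a
z(y) = I (z(y) = sqrt((-3 - 5) + 7) = sqrt(-8 + 7) = sqrt(-1) = I)
((79 + 43) - 140)*z(2) = ((79 + 43) - 140)*I = (122 - 140)*I = -18*I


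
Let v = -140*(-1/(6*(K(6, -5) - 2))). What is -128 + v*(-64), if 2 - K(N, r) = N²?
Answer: -2336/27 ≈ -86.519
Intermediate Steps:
K(N, r) = 2 - N²
v = -35/54 (v = -140*(-1/(6*((2 - 1*6²) - 2))) = -140*(-1/(6*((2 - 1*36) - 2))) = -140*(-1/(6*((2 - 36) - 2))) = -140*(-1/(6*(-34 - 2))) = -140/((-6*(-36))) = -140/216 = -140*1/216 = -35/54 ≈ -0.64815)
-128 + v*(-64) = -128 - 35/54*(-64) = -128 + 1120/27 = -2336/27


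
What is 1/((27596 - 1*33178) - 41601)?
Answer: -1/47183 ≈ -2.1194e-5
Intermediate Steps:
1/((27596 - 1*33178) - 41601) = 1/((27596 - 33178) - 41601) = 1/(-5582 - 41601) = 1/(-47183) = -1/47183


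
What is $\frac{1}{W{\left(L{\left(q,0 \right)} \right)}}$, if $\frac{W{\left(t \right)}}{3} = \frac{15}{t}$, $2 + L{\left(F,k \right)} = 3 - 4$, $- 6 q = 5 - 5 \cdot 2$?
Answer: $- \frac{1}{15} \approx -0.066667$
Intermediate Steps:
$q = \frac{5}{6}$ ($q = - \frac{5 - 5 \cdot 2}{6} = - \frac{5 - 10}{6} = \left(- \frac{1}{6}\right) \left(-5\right) = \frac{5}{6} \approx 0.83333$)
$L{\left(F,k \right)} = -3$ ($L{\left(F,k \right)} = -2 + \left(3 - 4\right) = -2 - 1 = -3$)
$W{\left(t \right)} = \frac{45}{t}$ ($W{\left(t \right)} = 3 \frac{15}{t} = \frac{45}{t}$)
$\frac{1}{W{\left(L{\left(q,0 \right)} \right)}} = \frac{1}{45 \frac{1}{-3}} = \frac{1}{45 \left(- \frac{1}{3}\right)} = \frac{1}{-15} = - \frac{1}{15}$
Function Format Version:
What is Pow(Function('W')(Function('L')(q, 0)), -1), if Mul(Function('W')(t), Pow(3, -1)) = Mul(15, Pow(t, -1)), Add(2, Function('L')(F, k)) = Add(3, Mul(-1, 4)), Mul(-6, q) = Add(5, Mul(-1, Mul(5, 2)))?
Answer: Rational(-1, 15) ≈ -0.066667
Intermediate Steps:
q = Rational(5, 6) (q = Mul(Rational(-1, 6), Add(5, Mul(-1, Mul(5, 2)))) = Mul(Rational(-1, 6), Add(5, Mul(-1, 10))) = Mul(Rational(-1, 6), Add(5, -10)) = Mul(Rational(-1, 6), -5) = Rational(5, 6) ≈ 0.83333)
Function('L')(F, k) = -3 (Function('L')(F, k) = Add(-2, Add(3, Mul(-1, 4))) = Add(-2, Add(3, -4)) = Add(-2, -1) = -3)
Function('W')(t) = Mul(45, Pow(t, -1)) (Function('W')(t) = Mul(3, Mul(15, Pow(t, -1))) = Mul(45, Pow(t, -1)))
Pow(Function('W')(Function('L')(q, 0)), -1) = Pow(Mul(45, Pow(-3, -1)), -1) = Pow(Mul(45, Rational(-1, 3)), -1) = Pow(-15, -1) = Rational(-1, 15)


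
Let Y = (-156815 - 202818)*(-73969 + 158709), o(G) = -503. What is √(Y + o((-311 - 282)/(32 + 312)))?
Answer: 9*I*√376238283 ≈ 1.7457e+5*I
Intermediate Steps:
Y = -30475300420 (Y = -359633*84740 = -30475300420)
√(Y + o((-311 - 282)/(32 + 312))) = √(-30475300420 - 503) = √(-30475300923) = 9*I*√376238283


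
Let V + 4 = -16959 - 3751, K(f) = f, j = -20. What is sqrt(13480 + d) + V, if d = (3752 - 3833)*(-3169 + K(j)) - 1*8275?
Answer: -20714 + sqrt(263514) ≈ -20201.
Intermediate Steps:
d = 250034 (d = (3752 - 3833)*(-3169 - 20) - 1*8275 = -81*(-3189) - 8275 = 258309 - 8275 = 250034)
V = -20714 (V = -4 + (-16959 - 3751) = -4 - 20710 = -20714)
sqrt(13480 + d) + V = sqrt(13480 + 250034) - 20714 = sqrt(263514) - 20714 = -20714 + sqrt(263514)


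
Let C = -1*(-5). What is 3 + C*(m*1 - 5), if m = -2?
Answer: -32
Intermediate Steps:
C = 5
3 + C*(m*1 - 5) = 3 + 5*(-2*1 - 5) = 3 + 5*(-2 - 5) = 3 + 5*(-7) = 3 - 35 = -32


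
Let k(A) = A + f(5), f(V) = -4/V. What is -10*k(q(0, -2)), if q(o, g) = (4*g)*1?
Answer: 88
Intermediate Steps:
q(o, g) = 4*g
k(A) = -⅘ + A (k(A) = A - 4/5 = A - 4*⅕ = A - ⅘ = -⅘ + A)
-10*k(q(0, -2)) = -10*(-⅘ + 4*(-2)) = -10*(-⅘ - 8) = -10*(-44/5) = 88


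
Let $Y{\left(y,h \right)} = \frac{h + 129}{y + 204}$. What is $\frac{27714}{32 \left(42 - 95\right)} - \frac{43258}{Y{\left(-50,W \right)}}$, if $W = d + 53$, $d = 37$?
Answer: $- \frac{5652183419}{185712} \approx -30435.0$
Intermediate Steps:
$W = 90$ ($W = 37 + 53 = 90$)
$Y{\left(y,h \right)} = \frac{129 + h}{204 + y}$
$\frac{27714}{32 \left(42 - 95\right)} - \frac{43258}{Y{\left(-50,W \right)}} = \frac{27714}{32 \left(42 - 95\right)} - \frac{43258}{\frac{1}{204 - 50} \left(129 + 90\right)} = \frac{27714}{32 \left(-53\right)} - \frac{43258}{\frac{1}{154} \cdot 219} = \frac{27714}{-1696} - \frac{43258}{\frac{1}{154} \cdot 219} = 27714 \left(- \frac{1}{1696}\right) - \frac{43258}{\frac{219}{154}} = - \frac{13857}{848} - \frac{6661732}{219} = - \frac{5652183419}{185712}$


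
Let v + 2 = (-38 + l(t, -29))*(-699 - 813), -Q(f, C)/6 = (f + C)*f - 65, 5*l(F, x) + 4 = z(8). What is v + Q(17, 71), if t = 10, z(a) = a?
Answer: 238292/5 ≈ 47658.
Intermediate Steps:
l(F, x) = 4/5 (l(F, x) = -4/5 + (1/5)*8 = -4/5 + 8/5 = 4/5)
Q(f, C) = 390 - 6*f*(C + f) (Q(f, C) = -6*((f + C)*f - 65) = -6*((C + f)*f - 65) = -6*(f*(C + f) - 65) = -6*(-65 + f*(C + f)) = 390 - 6*f*(C + f))
v = 281222/5 (v = -2 + (-38 + 4/5)*(-699 - 813) = -2 - 186/5*(-1512) = -2 + 281232/5 = 281222/5 ≈ 56244.)
v + Q(17, 71) = 281222/5 + (390 - 6*17**2 - 6*71*17) = 281222/5 + (390 - 6*289 - 7242) = 281222/5 + (390 - 1734 - 7242) = 281222/5 - 8586 = 238292/5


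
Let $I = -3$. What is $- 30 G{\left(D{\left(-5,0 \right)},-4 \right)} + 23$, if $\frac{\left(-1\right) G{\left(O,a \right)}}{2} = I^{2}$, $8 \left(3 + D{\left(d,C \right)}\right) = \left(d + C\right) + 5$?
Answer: $563$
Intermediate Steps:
$D{\left(d,C \right)} = - \frac{19}{8} + \frac{C}{8} + \frac{d}{8}$ ($D{\left(d,C \right)} = -3 + \frac{\left(d + C\right) + 5}{8} = -3 + \frac{\left(C + d\right) + 5}{8} = -3 + \frac{5 + C + d}{8} = -3 + \left(\frac{5}{8} + \frac{C}{8} + \frac{d}{8}\right) = - \frac{19}{8} + \frac{C}{8} + \frac{d}{8}$)
$G{\left(O,a \right)} = -18$ ($G{\left(O,a \right)} = - 2 \left(-3\right)^{2} = \left(-2\right) 9 = -18$)
$- 30 G{\left(D{\left(-5,0 \right)},-4 \right)} + 23 = \left(-30\right) \left(-18\right) + 23 = 540 + 23 = 563$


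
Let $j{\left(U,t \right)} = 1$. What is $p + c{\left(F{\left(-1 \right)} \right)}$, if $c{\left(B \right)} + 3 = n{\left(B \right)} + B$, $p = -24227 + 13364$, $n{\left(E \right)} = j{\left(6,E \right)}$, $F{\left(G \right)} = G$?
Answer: $-10866$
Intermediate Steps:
$n{\left(E \right)} = 1$
$p = -10863$
$c{\left(B \right)} = -2 + B$ ($c{\left(B \right)} = -3 + \left(1 + B\right) = -2 + B$)
$p + c{\left(F{\left(-1 \right)} \right)} = -10863 - 3 = -10866$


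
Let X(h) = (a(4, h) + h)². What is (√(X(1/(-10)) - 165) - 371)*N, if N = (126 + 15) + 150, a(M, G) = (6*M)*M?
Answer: -107961 + 291*√903181/10 ≈ -80306.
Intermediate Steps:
a(M, G) = 6*M²
N = 291 (N = 141 + 150 = 291)
X(h) = (96 + h)² (X(h) = (6*4² + h)² = (6*16 + h)² = (96 + h)²)
(√(X(1/(-10)) - 165) - 371)*N = (√((96 + 1/(-10))² - 165) - 371)*291 = (√((96 + 1*(-⅒))² - 165) - 371)*291 = (√((96 - ⅒)² - 165) - 371)*291 = (√((959/10)² - 165) - 371)*291 = (√(919681/100 - 165) - 371)*291 = (√(903181/100) - 371)*291 = (√903181/10 - 371)*291 = (-371 + √903181/10)*291 = -107961 + 291*√903181/10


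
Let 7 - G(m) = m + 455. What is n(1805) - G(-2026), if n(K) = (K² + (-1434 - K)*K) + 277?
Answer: -2589671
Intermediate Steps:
G(m) = -448 - m (G(m) = 7 - (m + 455) = 7 - (455 + m) = 7 + (-455 - m) = -448 - m)
n(K) = 277 + K² + K*(-1434 - K) (n(K) = (K² + K*(-1434 - K)) + 277 = 277 + K² + K*(-1434 - K))
n(1805) - G(-2026) = (277 - 1434*1805) - (-448 - 1*(-2026)) = (277 - 2588370) - (-448 + 2026) = -2588093 - 1*1578 = -2588093 - 1578 = -2589671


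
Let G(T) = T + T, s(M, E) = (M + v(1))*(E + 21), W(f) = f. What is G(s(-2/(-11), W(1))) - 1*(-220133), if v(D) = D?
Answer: 220185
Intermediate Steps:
s(M, E) = (1 + M)*(21 + E) (s(M, E) = (M + 1)*(E + 21) = (1 + M)*(21 + E))
G(T) = 2*T
G(s(-2/(-11), W(1))) - 1*(-220133) = 2*(21 + 1 + 21*(-2/(-11)) + 1*(-2/(-11))) - 1*(-220133) = 2*(21 + 1 + 21*(-2*(-1/11)) + 1*(-2*(-1/11))) + 220133 = 2*(21 + 1 + 21*(2/11) + 1*(2/11)) + 220133 = 2*(21 + 1 + 42/11 + 2/11) + 220133 = 2*26 + 220133 = 52 + 220133 = 220185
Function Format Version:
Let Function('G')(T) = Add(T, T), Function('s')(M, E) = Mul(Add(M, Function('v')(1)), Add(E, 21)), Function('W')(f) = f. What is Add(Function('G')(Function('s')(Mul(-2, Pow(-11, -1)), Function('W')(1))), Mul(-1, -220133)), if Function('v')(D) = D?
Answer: 220185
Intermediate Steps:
Function('s')(M, E) = Mul(Add(1, M), Add(21, E)) (Function('s')(M, E) = Mul(Add(M, 1), Add(E, 21)) = Mul(Add(1, M), Add(21, E)))
Function('G')(T) = Mul(2, T)
Add(Function('G')(Function('s')(Mul(-2, Pow(-11, -1)), Function('W')(1))), Mul(-1, -220133)) = Add(Mul(2, Add(21, 1, Mul(21, Mul(-2, Pow(-11, -1))), Mul(1, Mul(-2, Pow(-11, -1))))), Mul(-1, -220133)) = Add(Mul(2, Add(21, 1, Mul(21, Mul(-2, Rational(-1, 11))), Mul(1, Mul(-2, Rational(-1, 11))))), 220133) = Add(Mul(2, Add(21, 1, Mul(21, Rational(2, 11)), Mul(1, Rational(2, 11)))), 220133) = Add(Mul(2, Add(21, 1, Rational(42, 11), Rational(2, 11))), 220133) = Add(Mul(2, 26), 220133) = Add(52, 220133) = 220185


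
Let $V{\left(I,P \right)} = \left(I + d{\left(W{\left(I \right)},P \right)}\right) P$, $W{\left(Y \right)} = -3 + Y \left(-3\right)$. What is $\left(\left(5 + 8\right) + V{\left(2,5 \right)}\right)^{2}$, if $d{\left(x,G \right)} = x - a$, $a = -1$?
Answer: $289$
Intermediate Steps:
$W{\left(Y \right)} = -3 - 3 Y$
$d{\left(x,G \right)} = 1 + x$ ($d{\left(x,G \right)} = x - -1 = x + 1 = 1 + x$)
$V{\left(I,P \right)} = P \left(-2 - 2 I\right)$ ($V{\left(I,P \right)} = \left(I + \left(1 - \left(3 + 3 I\right)\right)\right) P = \left(I - \left(2 + 3 I\right)\right) P = \left(-2 - 2 I\right) P = P \left(-2 - 2 I\right)$)
$\left(\left(5 + 8\right) + V{\left(2,5 \right)}\right)^{2} = \left(\left(5 + 8\right) - 10 \left(1 + 2\right)\right)^{2} = \left(13 - 10 \cdot 3\right)^{2} = \left(13 - 30\right)^{2} = \left(-17\right)^{2} = 289$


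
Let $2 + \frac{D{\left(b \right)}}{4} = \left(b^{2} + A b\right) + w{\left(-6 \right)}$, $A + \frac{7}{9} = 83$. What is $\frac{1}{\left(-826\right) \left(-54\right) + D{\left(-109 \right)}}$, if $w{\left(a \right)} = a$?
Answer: $\frac{9}{506224} \approx 1.7779 \cdot 10^{-5}$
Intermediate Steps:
$A = \frac{740}{9}$ ($A = - \frac{7}{9} + 83 = \frac{740}{9} \approx 82.222$)
$D{\left(b \right)} = -32 + 4 b^{2} + \frac{2960 b}{9}$ ($D{\left(b \right)} = -8 + 4 \left(\left(b^{2} + \frac{740 b}{9}\right) - 6\right) = -8 + 4 \left(-6 + b^{2} + \frac{740 b}{9}\right) = -8 + \left(-24 + 4 b^{2} + \frac{2960 b}{9}\right) = -32 + 4 b^{2} + \frac{2960 b}{9}$)
$\frac{1}{\left(-826\right) \left(-54\right) + D{\left(-109 \right)}} = \frac{1}{\left(-826\right) \left(-54\right) + \left(-32 + 4 \left(-109\right)^{2} + \frac{2960}{9} \left(-109\right)\right)} = \frac{1}{44604 - - \frac{104788}{9}} = \frac{1}{44604 + \frac{104788}{9}} = \frac{1}{\frac{506224}{9}} = \frac{9}{506224}$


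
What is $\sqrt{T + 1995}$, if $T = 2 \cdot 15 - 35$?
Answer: $\sqrt{1990} \approx 44.609$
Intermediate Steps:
$T = -5$ ($T = 30 - 35 = -5$)
$\sqrt{T + 1995} = \sqrt{-5 + 1995} = \sqrt{1990}$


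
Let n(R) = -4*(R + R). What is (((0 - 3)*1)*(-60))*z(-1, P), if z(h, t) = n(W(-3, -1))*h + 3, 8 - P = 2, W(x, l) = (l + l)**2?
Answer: 6300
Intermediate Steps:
W(x, l) = 4*l**2 (W(x, l) = (2*l)**2 = 4*l**2)
n(R) = -8*R
P = 6 (P = 8 - 1*2 = 8 - 2 = 6)
z(h, t) = 3 - 32*h (z(h, t) = (-32*(-1)**2)*h + 3 = (-32)*h + 3 = (-8*4)*h + 3 = -32*h + 3 = 3 - 32*h)
(((0 - 3)*1)*(-60))*z(-1, P) = (((0 - 3)*1)*(-60))*(3 - 32*(-1)) = (-3*1*(-60))*(3 + 32) = -3*(-60)*35 = 180*35 = 6300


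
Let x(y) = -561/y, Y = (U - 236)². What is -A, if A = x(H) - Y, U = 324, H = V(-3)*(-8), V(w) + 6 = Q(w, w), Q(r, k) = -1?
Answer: 434225/56 ≈ 7754.0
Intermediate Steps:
V(w) = -7 (V(w) = -6 - 1 = -7)
H = 56 (H = -7*(-8) = 56)
Y = 7744 (Y = (324 - 236)² = 88² = 7744)
A = -434225/56 (A = -561/56 - 1*7744 = -561*1/56 - 7744 = -561/56 - 7744 = -434225/56 ≈ -7754.0)
-A = -1*(-434225/56) = 434225/56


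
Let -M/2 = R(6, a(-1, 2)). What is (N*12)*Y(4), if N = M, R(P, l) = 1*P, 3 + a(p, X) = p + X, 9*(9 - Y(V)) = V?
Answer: -1232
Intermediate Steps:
Y(V) = 9 - V/9
a(p, X) = -3 + X + p (a(p, X) = -3 + (p + X) = -3 + (X + p) = -3 + X + p)
R(P, l) = P
M = -12 (M = -2*6 = -12)
N = -12
(N*12)*Y(4) = (-12*12)*(9 - ⅑*4) = -144*(9 - 4/9) = -144*77/9 = -1232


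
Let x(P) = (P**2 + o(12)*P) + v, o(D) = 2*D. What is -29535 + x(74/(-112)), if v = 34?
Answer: -92563495/3136 ≈ -29516.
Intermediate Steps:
x(P) = 34 + P**2 + 24*P (x(P) = (P**2 + (2*12)*P) + 34 = (P**2 + 24*P) + 34 = 34 + P**2 + 24*P)
-29535 + x(74/(-112)) = -29535 + (34 + (74/(-112))**2 + 24*(74/(-112))) = -29535 + (34 + (74*(-1/112))**2 + 24*(74*(-1/112))) = -29535 + (34 + (-37/56)**2 + 24*(-37/56)) = -29535 + (34 + 1369/3136 - 111/7) = -29535 + 58265/3136 = -92563495/3136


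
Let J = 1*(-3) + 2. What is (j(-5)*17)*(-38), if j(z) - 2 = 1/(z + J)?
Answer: -3553/3 ≈ -1184.3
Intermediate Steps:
J = -1 (J = -3 + 2 = -1)
j(z) = 2 + 1/(-1 + z) (j(z) = 2 + 1/(z - 1) = 2 + 1/(-1 + z))
(j(-5)*17)*(-38) = (((-1 + 2*(-5))/(-1 - 5))*17)*(-38) = (((-1 - 10)/(-6))*17)*(-38) = (-⅙*(-11)*17)*(-38) = ((11/6)*17)*(-38) = (187/6)*(-38) = -3553/3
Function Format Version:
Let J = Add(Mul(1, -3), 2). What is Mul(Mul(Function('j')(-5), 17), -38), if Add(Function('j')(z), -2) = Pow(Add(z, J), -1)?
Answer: Rational(-3553, 3) ≈ -1184.3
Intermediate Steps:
J = -1 (J = Add(-3, 2) = -1)
Function('j')(z) = Add(2, Pow(Add(-1, z), -1)) (Function('j')(z) = Add(2, Pow(Add(z, -1), -1)) = Add(2, Pow(Add(-1, z), -1)))
Mul(Mul(Function('j')(-5), 17), -38) = Mul(Mul(Mul(Pow(Add(-1, -5), -1), Add(-1, Mul(2, -5))), 17), -38) = Mul(Mul(Mul(Pow(-6, -1), Add(-1, -10)), 17), -38) = Mul(Mul(Mul(Rational(-1, 6), -11), 17), -38) = Mul(Mul(Rational(11, 6), 17), -38) = Mul(Rational(187, 6), -38) = Rational(-3553, 3)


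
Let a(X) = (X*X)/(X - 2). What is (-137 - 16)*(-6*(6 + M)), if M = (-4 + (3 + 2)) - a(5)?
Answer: -1224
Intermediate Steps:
a(X) = X²/(-2 + X)
M = -22/3 (M = (-4 + (3 + 2)) - 5²/(-2 + 5) = (-4 + 5) - 25/3 = 1 - 25/3 = -22/3 ≈ -7.3333)
(-137 - 16)*(-6*(6 + M)) = (-137 - 16)*(-6*(6 - 22/3)) = -(-918)*(-4)/3 = -153*8 = -1224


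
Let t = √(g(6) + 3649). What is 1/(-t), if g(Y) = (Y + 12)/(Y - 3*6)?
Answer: -√14590/7295 ≈ -0.016558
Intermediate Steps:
g(Y) = (12 + Y)/(-18 + Y) (g(Y) = (12 + Y)/(Y - 18) = (12 + Y)/(-18 + Y))
t = √14590/2 (t = √((12 + 6)/(-18 + 6) + 3649) = √(18/(-12) + 3649) = √(-1/12*18 + 3649) = √(-3/2 + 3649) = √(7295/2) = √14590/2 ≈ 60.395)
1/(-t) = 1/(-√14590/2) = -√14590/7295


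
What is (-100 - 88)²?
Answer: 35344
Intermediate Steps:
(-100 - 88)² = (-188)² = 35344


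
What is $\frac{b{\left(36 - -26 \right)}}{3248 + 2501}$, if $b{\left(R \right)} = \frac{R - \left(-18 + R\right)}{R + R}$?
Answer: $\frac{9}{356438} \approx 2.525 \cdot 10^{-5}$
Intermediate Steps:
$b{\left(R \right)} = \frac{9}{R}$ ($b{\left(R \right)} = \frac{18}{2 R} = 18 \frac{1}{2 R} = \frac{9}{R}$)
$\frac{b{\left(36 - -26 \right)}}{3248 + 2501} = \frac{9 \frac{1}{36 - -26}}{3248 + 2501} = \frac{9 \frac{1}{36 + 26}}{5749} = \frac{9}{62} \cdot \frac{1}{5749} = \frac{9}{356438}$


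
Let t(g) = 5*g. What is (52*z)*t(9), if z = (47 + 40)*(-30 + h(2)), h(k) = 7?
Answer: -4682340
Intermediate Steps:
z = -2001 (z = (47 + 40)*(-30 + 7) = 87*(-23) = -2001)
(52*z)*t(9) = (52*(-2001))*(5*9) = -104052*45 = -4682340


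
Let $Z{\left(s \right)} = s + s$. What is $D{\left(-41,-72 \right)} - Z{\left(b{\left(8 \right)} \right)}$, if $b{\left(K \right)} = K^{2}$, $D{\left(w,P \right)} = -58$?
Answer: $-186$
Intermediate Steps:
$Z{\left(s \right)} = 2 s$
$D{\left(-41,-72 \right)} - Z{\left(b{\left(8 \right)} \right)} = -58 - 2 \cdot 8^{2} = -58 - 2 \cdot 64 = -58 - 128 = -186$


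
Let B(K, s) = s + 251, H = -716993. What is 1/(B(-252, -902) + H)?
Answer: -1/717644 ≈ -1.3934e-6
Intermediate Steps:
B(K, s) = 251 + s
1/(B(-252, -902) + H) = 1/((251 - 902) - 716993) = 1/(-651 - 716993) = 1/(-717644) = -1/717644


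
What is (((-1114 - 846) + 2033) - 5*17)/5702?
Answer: -6/2851 ≈ -0.0021045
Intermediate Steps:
(((-1114 - 846) + 2033) - 5*17)/5702 = ((-1960 + 2033) - 85)*(1/5702) = (73 - 85)*(1/5702) = -12*1/5702 = -6/2851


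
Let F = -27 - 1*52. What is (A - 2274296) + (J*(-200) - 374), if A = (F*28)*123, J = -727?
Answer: -2401346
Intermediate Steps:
F = -79 (F = -27 - 52 = -79)
A = -272076 (A = -79*28*123 = -2212*123 = -272076)
(A - 2274296) + (J*(-200) - 374) = (-272076 - 2274296) + (-727*(-200) - 374) = -2546372 + (145400 - 374) = -2546372 + 145026 = -2401346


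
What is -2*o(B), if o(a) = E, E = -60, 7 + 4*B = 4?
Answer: 120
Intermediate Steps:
B = -¾ (B = -7/4 + (¼)*4 = -7/4 + 1 = -¾ ≈ -0.75000)
o(a) = -60
-2*o(B) = -2*(-60) = 120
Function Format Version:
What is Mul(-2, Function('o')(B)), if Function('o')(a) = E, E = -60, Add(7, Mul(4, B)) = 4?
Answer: 120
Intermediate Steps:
B = Rational(-3, 4) (B = Add(Rational(-7, 4), Mul(Rational(1, 4), 4)) = Add(Rational(-7, 4), 1) = Rational(-3, 4) ≈ -0.75000)
Function('o')(a) = -60
Mul(-2, Function('o')(B)) = Mul(-2, -60) = 120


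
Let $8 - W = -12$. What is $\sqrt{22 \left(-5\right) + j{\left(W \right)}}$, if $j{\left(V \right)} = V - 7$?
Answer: $i \sqrt{97} \approx 9.8489 i$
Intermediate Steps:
$W = 20$ ($W = 8 - -12 = 8 + 12 = 20$)
$j{\left(V \right)} = -7 + V$ ($j{\left(V \right)} = V - 7 = -7 + V$)
$\sqrt{22 \left(-5\right) + j{\left(W \right)}} = \sqrt{22 \left(-5\right) + \left(-7 + 20\right)} = \sqrt{-110 + 13} = \sqrt{-97} = i \sqrt{97}$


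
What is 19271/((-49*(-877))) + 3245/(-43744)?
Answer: 100506177/268544416 ≈ 0.37426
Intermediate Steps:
19271/((-49*(-877))) + 3245/(-43744) = 19271/42973 + 3245*(-1/43744) = 19271*(1/42973) - 3245/43744 = 2753/6139 - 3245/43744 = 100506177/268544416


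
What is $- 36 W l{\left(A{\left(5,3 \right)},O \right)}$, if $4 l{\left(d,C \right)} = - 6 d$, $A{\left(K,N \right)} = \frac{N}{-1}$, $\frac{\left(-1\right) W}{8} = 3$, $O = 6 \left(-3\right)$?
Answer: $3888$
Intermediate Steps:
$O = -18$
$W = -24$ ($W = \left(-8\right) 3 = -24$)
$A{\left(K,N \right)} = - N$ ($A{\left(K,N \right)} = N \left(-1\right) = - N$)
$l{\left(d,C \right)} = - \frac{3 d}{2}$ ($l{\left(d,C \right)} = \frac{\left(-6\right) d}{4} = - \frac{3 d}{2}$)
$- 36 W l{\left(A{\left(5,3 \right)},O \right)} = \left(-36\right) \left(-24\right) \left(- \frac{3 \left(\left(-1\right) 3\right)}{2}\right) = 864 \left(\left(- \frac{3}{2}\right) \left(-3\right)\right) = 864 \cdot \frac{9}{2} = 3888$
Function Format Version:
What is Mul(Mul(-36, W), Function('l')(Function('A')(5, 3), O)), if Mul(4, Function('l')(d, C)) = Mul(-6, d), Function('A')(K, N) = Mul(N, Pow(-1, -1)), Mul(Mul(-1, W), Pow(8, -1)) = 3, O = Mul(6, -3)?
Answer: 3888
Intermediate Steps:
O = -18
W = -24 (W = Mul(-8, 3) = -24)
Function('A')(K, N) = Mul(-1, N) (Function('A')(K, N) = Mul(N, -1) = Mul(-1, N))
Function('l')(d, C) = Mul(Rational(-3, 2), d) (Function('l')(d, C) = Mul(Rational(1, 4), Mul(-6, d)) = Mul(Rational(-3, 2), d))
Mul(Mul(-36, W), Function('l')(Function('A')(5, 3), O)) = Mul(Mul(-36, -24), Mul(Rational(-3, 2), Mul(-1, 3))) = Mul(864, Mul(Rational(-3, 2), -3)) = Mul(864, Rational(9, 2)) = 3888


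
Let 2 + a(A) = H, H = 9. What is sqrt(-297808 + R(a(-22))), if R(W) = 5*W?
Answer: 7*I*sqrt(6077) ≈ 545.69*I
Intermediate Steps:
a(A) = 7 (a(A) = -2 + 9 = 7)
sqrt(-297808 + R(a(-22))) = sqrt(-297808 + 5*7) = sqrt(-297808 + 35) = sqrt(-297773) = 7*I*sqrt(6077)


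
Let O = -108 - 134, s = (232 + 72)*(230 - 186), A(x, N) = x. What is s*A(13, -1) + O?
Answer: 173646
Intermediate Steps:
s = 13376 (s = 304*44 = 13376)
O = -242
s*A(13, -1) + O = 13376*13 - 242 = 173888 - 242 = 173646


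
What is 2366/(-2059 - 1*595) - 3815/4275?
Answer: -2023966/1134585 ≈ -1.7839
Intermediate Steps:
2366/(-2059 - 1*595) - 3815/4275 = 2366/(-2059 - 595) - 3815*1/4275 = 2366/(-2654) - 763/855 = 2366*(-1/2654) - 763/855 = -1183/1327 - 763/855 = -2023966/1134585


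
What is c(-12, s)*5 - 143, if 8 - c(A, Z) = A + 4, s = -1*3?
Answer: -63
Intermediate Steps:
s = -3
c(A, Z) = 4 - A (c(A, Z) = 8 - (A + 4) = 8 - (4 + A) = 8 + (-4 - A) = 4 - A)
c(-12, s)*5 - 143 = (4 - 1*(-12))*5 - 143 = (4 + 12)*5 - 143 = 16*5 - 143 = 80 - 143 = -63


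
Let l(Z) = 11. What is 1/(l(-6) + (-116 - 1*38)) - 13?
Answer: -1860/143 ≈ -13.007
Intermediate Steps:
1/(l(-6) + (-116 - 1*38)) - 13 = 1/(11 + (-116 - 1*38)) - 13 = 1/(11 + (-116 - 38)) - 13 = 1/(11 - 154) - 13 = 1/(-143) - 13 = -1/143 - 13 = -1860/143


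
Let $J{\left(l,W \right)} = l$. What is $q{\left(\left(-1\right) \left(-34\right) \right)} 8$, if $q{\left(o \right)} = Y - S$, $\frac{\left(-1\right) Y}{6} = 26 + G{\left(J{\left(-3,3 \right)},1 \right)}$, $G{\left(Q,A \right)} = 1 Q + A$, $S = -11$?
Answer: $-1064$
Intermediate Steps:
$G{\left(Q,A \right)} = A + Q$ ($G{\left(Q,A \right)} = Q + A = A + Q$)
$Y = -144$ ($Y = - 6 \left(26 + \left(1 - 3\right)\right) = - 6 \left(26 - 2\right) = \left(-6\right) 24 = -144$)
$q{\left(o \right)} = -133$ ($q{\left(o \right)} = -144 - -11 = -144 + 11 = -133$)
$q{\left(\left(-1\right) \left(-34\right) \right)} 8 = \left(-133\right) 8 = -1064$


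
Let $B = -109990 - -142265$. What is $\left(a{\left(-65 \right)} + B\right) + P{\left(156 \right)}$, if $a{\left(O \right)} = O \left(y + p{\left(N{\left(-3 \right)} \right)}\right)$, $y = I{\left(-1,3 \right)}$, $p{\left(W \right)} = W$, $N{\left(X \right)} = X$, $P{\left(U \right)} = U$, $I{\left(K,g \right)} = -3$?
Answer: $32821$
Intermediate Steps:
$y = -3$
$B = 32275$ ($B = -109990 + 142265 = 32275$)
$a{\left(O \right)} = - 6 O$ ($a{\left(O \right)} = O \left(-3 - 3\right) = O \left(-6\right) = - 6 O$)
$\left(a{\left(-65 \right)} + B\right) + P{\left(156 \right)} = \left(\left(-6\right) \left(-65\right) + 32275\right) + 156 = \left(390 + 32275\right) + 156 = 32665 + 156 = 32821$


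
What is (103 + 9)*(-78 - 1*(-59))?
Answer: -2128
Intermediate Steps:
(103 + 9)*(-78 - 1*(-59)) = 112*(-78 + 59) = 112*(-19) = -2128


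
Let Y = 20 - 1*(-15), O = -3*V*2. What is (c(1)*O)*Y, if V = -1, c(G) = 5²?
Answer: 5250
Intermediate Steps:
c(G) = 25
O = 6 (O = -3*(-1)*2 = 3*2 = 6)
Y = 35 (Y = 20 + 15 = 35)
(c(1)*O)*Y = (25*6)*35 = 150*35 = 5250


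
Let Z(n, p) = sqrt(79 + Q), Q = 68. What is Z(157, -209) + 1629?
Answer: 1629 + 7*sqrt(3) ≈ 1641.1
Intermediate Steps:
Z(n, p) = 7*sqrt(3) (Z(n, p) = sqrt(79 + 68) = sqrt(147) = 7*sqrt(3))
Z(157, -209) + 1629 = 7*sqrt(3) + 1629 = 1629 + 7*sqrt(3)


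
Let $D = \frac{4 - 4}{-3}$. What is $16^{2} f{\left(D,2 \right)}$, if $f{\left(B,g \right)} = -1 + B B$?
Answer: $-256$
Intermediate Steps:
$D = 0$ ($D = \left(4 - 4\right) \left(- \frac{1}{3}\right) = 0 \left(- \frac{1}{3}\right) = 0$)
$f{\left(B,g \right)} = -1 + B^{2}$
$16^{2} f{\left(D,2 \right)} = 16^{2} \left(-1 + 0^{2}\right) = 256 \left(-1 + 0\right) = 256 \left(-1\right) = -256$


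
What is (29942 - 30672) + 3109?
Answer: 2379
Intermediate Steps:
(29942 - 30672) + 3109 = -730 + 3109 = 2379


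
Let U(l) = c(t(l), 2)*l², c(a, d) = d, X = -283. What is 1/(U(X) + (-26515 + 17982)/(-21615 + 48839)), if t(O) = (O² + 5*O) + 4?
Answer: 27224/4360677339 ≈ 6.2431e-6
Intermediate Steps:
t(O) = 4 + O² + 5*O
U(l) = 2*l²
1/(U(X) + (-26515 + 17982)/(-21615 + 48839)) = 1/(2*(-283)² + (-26515 + 17982)/(-21615 + 48839)) = 1/(2*80089 - 8533/27224) = 1/(160178 - 8533*1/27224) = 1/(160178 - 8533/27224) = 1/(4360677339/27224) = 27224/4360677339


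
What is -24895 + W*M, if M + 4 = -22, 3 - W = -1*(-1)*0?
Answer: -24973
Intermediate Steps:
W = 3 (W = 3 - (-1*(-1))*0 = 3 - 0 = 3 - 1*0 = 3 + 0 = 3)
M = -26 (M = -4 - 22 = -26)
-24895 + W*M = -24895 + 3*(-26) = -24895 - 78 = -24973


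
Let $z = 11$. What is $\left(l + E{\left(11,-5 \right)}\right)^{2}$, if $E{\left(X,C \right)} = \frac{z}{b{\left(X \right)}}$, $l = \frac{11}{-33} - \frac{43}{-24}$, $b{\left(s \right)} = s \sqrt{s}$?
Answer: $\frac{14051}{6336} + \frac{35 \sqrt{11}}{132} \approx 3.0971$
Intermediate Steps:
$b{\left(s \right)} = s^{\frac{3}{2}}$
$l = \frac{35}{24}$ ($l = 11 \left(- \frac{1}{33}\right) - - \frac{43}{24} = - \frac{1}{3} + \frac{43}{24} = \frac{35}{24} \approx 1.4583$)
$E{\left(X,C \right)} = \frac{11}{X^{\frac{3}{2}}}$
$\left(l + E{\left(11,-5 \right)}\right)^{2} = \left(\frac{35}{24} + \frac{11}{11 \sqrt{11}}\right)^{2} = \left(\frac{35}{24} + 11 \frac{\sqrt{11}}{121}\right)^{2} = \left(\frac{35}{24} + \frac{\sqrt{11}}{11}\right)^{2}$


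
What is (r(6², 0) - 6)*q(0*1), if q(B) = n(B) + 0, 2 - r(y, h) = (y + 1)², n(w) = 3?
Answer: -4119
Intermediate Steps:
r(y, h) = 2 - (1 + y)² (r(y, h) = 2 - (y + 1)² = 2 - (1 + y)²)
q(B) = 3 (q(B) = 3 + 0 = 3)
(r(6², 0) - 6)*q(0*1) = ((2 - (1 + 6²)²) - 6)*3 = ((2 - (1 + 36)²) - 6)*3 = ((2 - 1*37²) - 6)*3 = ((2 - 1*1369) - 6)*3 = ((2 - 1369) - 6)*3 = (-1367 - 6)*3 = -1373*3 = -4119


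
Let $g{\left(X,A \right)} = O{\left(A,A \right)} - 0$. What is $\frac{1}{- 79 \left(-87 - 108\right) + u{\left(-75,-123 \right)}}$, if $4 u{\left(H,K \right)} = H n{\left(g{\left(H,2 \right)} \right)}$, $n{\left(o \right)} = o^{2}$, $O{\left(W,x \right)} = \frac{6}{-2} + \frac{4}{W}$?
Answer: $\frac{4}{61545} \approx 6.4993 \cdot 10^{-5}$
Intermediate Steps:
$O{\left(W,x \right)} = -3 + \frac{4}{W}$ ($O{\left(W,x \right)} = 6 \left(- \frac{1}{2}\right) + \frac{4}{W} = -3 + \frac{4}{W}$)
$g{\left(X,A \right)} = -3 + \frac{4}{A}$ ($g{\left(X,A \right)} = \left(-3 + \frac{4}{A}\right) - 0 = \left(-3 + \frac{4}{A}\right) + 0 = -3 + \frac{4}{A}$)
$u{\left(H,K \right)} = \frac{H}{4}$ ($u{\left(H,K \right)} = \frac{H \left(-3 + \frac{4}{2}\right)^{2}}{4} = \frac{H \left(-3 + 4 \cdot \frac{1}{2}\right)^{2}}{4} = \frac{H \left(-3 + 2\right)^{2}}{4} = \frac{H \left(-1\right)^{2}}{4} = \frac{H 1}{4} = \frac{H}{4}$)
$\frac{1}{- 79 \left(-87 - 108\right) + u{\left(-75,-123 \right)}} = \frac{1}{- 79 \left(-87 - 108\right) + \frac{1}{4} \left(-75\right)} = \frac{1}{\left(-79\right) \left(-195\right) - \frac{75}{4}} = \frac{1}{15405 - \frac{75}{4}} = \frac{1}{\frac{61545}{4}} = \frac{4}{61545}$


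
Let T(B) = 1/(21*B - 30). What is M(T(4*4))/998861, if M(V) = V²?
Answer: 1/93529348596 ≈ 1.0692e-11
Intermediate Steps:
T(B) = 1/(-30 + 21*B)
M(T(4*4))/998861 = (1/(3*(-10 + 7*(4*4))))²/998861 = (1/(3*(-10 + 7*16)))²*(1/998861) = (1/(3*(-10 + 112)))²*(1/998861) = ((⅓)/102)²*(1/998861) = ((⅓)*(1/102))²*(1/998861) = (1/306)²*(1/998861) = (1/93636)*(1/998861) = 1/93529348596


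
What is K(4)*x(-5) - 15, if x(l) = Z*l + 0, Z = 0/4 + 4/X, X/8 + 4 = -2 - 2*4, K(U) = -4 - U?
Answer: -115/7 ≈ -16.429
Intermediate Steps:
X = -112 (X = -32 + 8*(-2 - 2*4) = -32 + 8*(-2 - 8) = -32 + 8*(-10) = -32 - 80 = -112)
Z = -1/28 (Z = 0/4 + 4/(-112) = 0*(¼) + 4*(-1/112) = 0 - 1/28 = -1/28 ≈ -0.035714)
x(l) = -l/28 (x(l) = -l/28 + 0 = -l/28)
K(4)*x(-5) - 15 = (-4 - 1*4)*(-1/28*(-5)) - 15 = (-4 - 4)*(5/28) - 15 = -8*5/28 - 15 = -10/7 - 15 = -115/7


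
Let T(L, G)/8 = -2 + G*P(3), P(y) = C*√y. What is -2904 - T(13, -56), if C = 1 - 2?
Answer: -2888 - 448*√3 ≈ -3664.0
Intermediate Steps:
C = -1
P(y) = -√y
T(L, G) = -16 - 8*G*√3 (T(L, G) = 8*(-2 + G*(-√3)) = 8*(-2 - G*√3) = -16 - 8*G*√3)
-2904 - T(13, -56) = -2904 - (-16 - 8*(-56)*√3) = -2904 - (-16 + 448*√3) = -2904 + (16 - 448*√3) = -2888 - 448*√3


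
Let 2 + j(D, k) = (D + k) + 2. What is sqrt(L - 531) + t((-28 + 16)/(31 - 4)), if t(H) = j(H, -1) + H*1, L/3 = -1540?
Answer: -17/9 + I*sqrt(5151) ≈ -1.8889 + 71.771*I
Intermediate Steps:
L = -4620 (L = 3*(-1540) = -4620)
j(D, k) = D + k (j(D, k) = -2 + ((D + k) + 2) = -2 + (2 + D + k) = D + k)
t(H) = -1 + 2*H (t(H) = (H - 1) + H*1 = (-1 + H) + H = -1 + 2*H)
sqrt(L - 531) + t((-28 + 16)/(31 - 4)) = sqrt(-4620 - 531) + (-1 + 2*((-28 + 16)/(31 - 4))) = sqrt(-5151) + (-1 + 2*(-12/27)) = I*sqrt(5151) + (-1 + 2*(-12*1/27)) = I*sqrt(5151) + (-1 + 2*(-4/9)) = I*sqrt(5151) + (-1 - 8/9) = I*sqrt(5151) - 17/9 = -17/9 + I*sqrt(5151)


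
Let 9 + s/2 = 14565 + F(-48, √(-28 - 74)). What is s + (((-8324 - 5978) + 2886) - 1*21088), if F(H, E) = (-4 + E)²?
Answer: -3564 - 16*I*√102 ≈ -3564.0 - 161.59*I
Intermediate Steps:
s = 29112 + 2*(-4 + I*√102)² (s = -18 + 2*(14565 + (-4 + √(-28 - 74))²) = -18 + 2*(14565 + (-4 + √(-102))²) = -18 + 2*(14565 + (-4 + I*√102)²) = -18 + (29130 + 2*(-4 + I*√102)²) = 29112 + 2*(-4 + I*√102)² ≈ 28940.0 - 161.59*I)
s + (((-8324 - 5978) + 2886) - 1*21088) = (28940 - 16*I*√102) + (((-8324 - 5978) + 2886) - 1*21088) = (28940 - 16*I*√102) + ((-14302 + 2886) - 21088) = (28940 - 16*I*√102) + (-11416 - 21088) = (28940 - 16*I*√102) - 32504 = -3564 - 16*I*√102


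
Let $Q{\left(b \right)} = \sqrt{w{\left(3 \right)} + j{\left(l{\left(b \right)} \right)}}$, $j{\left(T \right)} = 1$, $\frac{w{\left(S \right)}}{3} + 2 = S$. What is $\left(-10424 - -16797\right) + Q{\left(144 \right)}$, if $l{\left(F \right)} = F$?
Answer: $6375$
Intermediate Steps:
$w{\left(S \right)} = -6 + 3 S$
$Q{\left(b \right)} = 2$ ($Q{\left(b \right)} = \sqrt{\left(-6 + 3 \cdot 3\right) + 1} = \sqrt{\left(-6 + 9\right) + 1} = \sqrt{3 + 1} = \sqrt{4} = 2$)
$\left(-10424 - -16797\right) + Q{\left(144 \right)} = \left(-10424 - -16797\right) + 2 = \left(-10424 + 16797\right) + 2 = 6373 + 2 = 6375$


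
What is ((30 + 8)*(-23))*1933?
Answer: -1689442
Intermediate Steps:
((30 + 8)*(-23))*1933 = (38*(-23))*1933 = -874*1933 = -1689442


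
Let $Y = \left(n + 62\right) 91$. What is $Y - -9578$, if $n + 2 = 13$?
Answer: $16221$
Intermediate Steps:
$n = 11$ ($n = -2 + 13 = 11$)
$Y = 6643$ ($Y = \left(11 + 62\right) 91 = 73 \cdot 91 = 6643$)
$Y - -9578 = 6643 - -9578 = 6643 + 9578 = 16221$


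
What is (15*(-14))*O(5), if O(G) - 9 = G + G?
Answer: -3990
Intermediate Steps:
O(G) = 9 + 2*G (O(G) = 9 + (G + G) = 9 + 2*G)
(15*(-14))*O(5) = (15*(-14))*(9 + 2*5) = -210*(9 + 10) = -210*19 = -3990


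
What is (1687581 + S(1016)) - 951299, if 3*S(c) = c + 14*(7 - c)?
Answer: 731912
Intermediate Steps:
S(c) = 98/3 - 13*c/3 (S(c) = (c + 14*(7 - c))/3 = (c + (98 - 14*c))/3 = (98 - 13*c)/3 = 98/3 - 13*c/3)
(1687581 + S(1016)) - 951299 = (1687581 + (98/3 - 13/3*1016)) - 951299 = (1687581 + (98/3 - 13208/3)) - 951299 = (1687581 - 4370) - 951299 = 1683211 - 951299 = 731912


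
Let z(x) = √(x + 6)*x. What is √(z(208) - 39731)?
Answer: √(-39731 + 208*√214) ≈ 191.54*I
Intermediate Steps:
z(x) = x*√(6 + x) (z(x) = √(6 + x)*x = x*√(6 + x))
√(z(208) - 39731) = √(208*√(6 + 208) - 39731) = √(208*√214 - 39731) = √(-39731 + 208*√214)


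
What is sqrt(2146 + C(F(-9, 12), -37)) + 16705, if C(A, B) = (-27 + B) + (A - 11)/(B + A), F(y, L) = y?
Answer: 16705 + 2*sqrt(275402)/23 ≈ 16751.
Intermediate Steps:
C(A, B) = -27 + B + (-11 + A)/(A + B) (C(A, B) = (-27 + B) + (-11 + A)/(A + B) = -27 + B + (-11 + A)/(A + B))
sqrt(2146 + C(F(-9, 12), -37)) + 16705 = sqrt(2146 + (-11 + (-37)**2 - 27*(-37) - 26*(-9) - 9*(-37))/(-9 - 37)) + 16705 = sqrt(2146 + (-11 + 1369 + 999 + 234 + 333)/(-46)) + 16705 = sqrt(2146 - 1/46*2924) + 16705 = sqrt(2146 - 1462/23) + 16705 = sqrt(47896/23) + 16705 = 2*sqrt(275402)/23 + 16705 = 16705 + 2*sqrt(275402)/23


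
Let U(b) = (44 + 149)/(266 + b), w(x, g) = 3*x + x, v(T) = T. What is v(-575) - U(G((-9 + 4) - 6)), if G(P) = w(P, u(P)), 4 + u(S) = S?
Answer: -127843/222 ≈ -575.87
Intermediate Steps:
u(S) = -4 + S
w(x, g) = 4*x
G(P) = 4*P
U(b) = 193/(266 + b)
v(-575) - U(G((-9 + 4) - 6)) = -575 - 193/(266 + 4*((-9 + 4) - 6)) = -575 - 193/(266 + 4*(-5 - 6)) = -575 - 193/(266 + 4*(-11)) = -575 - 193/(266 - 44) = -575 - 193/222 = -127843/222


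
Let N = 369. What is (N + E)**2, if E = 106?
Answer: 225625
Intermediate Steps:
(N + E)**2 = (369 + 106)**2 = 475**2 = 225625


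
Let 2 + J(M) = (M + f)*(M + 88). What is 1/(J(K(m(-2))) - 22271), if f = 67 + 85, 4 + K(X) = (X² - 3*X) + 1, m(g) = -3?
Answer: -1/5072 ≈ -0.00019716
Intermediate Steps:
K(X) = -3 + X² - 3*X (K(X) = -4 + ((X² - 3*X) + 1) = -4 + (1 + X² - 3*X) = -3 + X² - 3*X)
f = 152
J(M) = -2 + (88 + M)*(152 + M) (J(M) = -2 + (M + 152)*(M + 88) = -2 + (152 + M)*(88 + M) = -2 + (88 + M)*(152 + M))
1/(J(K(m(-2))) - 22271) = 1/((13374 + (-3 + (-3)² - 3*(-3))² + 240*(-3 + (-3)² - 3*(-3))) - 22271) = 1/((13374 + (-3 + 9 + 9)² + 240*(-3 + 9 + 9)) - 22271) = 1/((13374 + 15² + 240*15) - 22271) = 1/((13374 + 225 + 3600) - 22271) = 1/(17199 - 22271) = 1/(-5072) = -1/5072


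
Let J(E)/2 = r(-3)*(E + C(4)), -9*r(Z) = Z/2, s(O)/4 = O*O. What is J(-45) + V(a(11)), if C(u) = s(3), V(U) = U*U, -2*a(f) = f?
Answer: 109/4 ≈ 27.250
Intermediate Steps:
s(O) = 4*O² (s(O) = 4*(O*O) = 4*O²)
a(f) = -f/2
V(U) = U²
r(Z) = -Z/18 (r(Z) = -Z/(9*2) = -Z/18)
C(u) = 36 (C(u) = 4*3² = 4*9 = 36)
J(E) = 12 + E/3 (J(E) = 2*((-1/18*(-3))*(E + 36)) = 2*((36 + E)/6) = 2*(6 + E/6) = 12 + E/3)
J(-45) + V(a(11)) = (12 + (⅓)*(-45)) + (-½*11)² = (12 - 15) + (-11/2)² = -3 + 121/4 = 109/4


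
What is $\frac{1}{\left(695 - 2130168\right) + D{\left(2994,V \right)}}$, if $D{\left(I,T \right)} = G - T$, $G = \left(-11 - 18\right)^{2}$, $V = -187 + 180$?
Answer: $- \frac{1}{2128625} \approx -4.6979 \cdot 10^{-7}$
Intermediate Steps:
$V = -7$
$G = 841$ ($G = \left(-29\right)^{2} = 841$)
$D{\left(I,T \right)} = 841 - T$
$\frac{1}{\left(695 - 2130168\right) + D{\left(2994,V \right)}} = \frac{1}{\left(695 - 2130168\right) + \left(841 - -7\right)} = \frac{1}{\left(695 - 2130168\right) + \left(841 + 7\right)} = \frac{1}{-2129473 + 848} = \frac{1}{-2128625} = - \frac{1}{2128625}$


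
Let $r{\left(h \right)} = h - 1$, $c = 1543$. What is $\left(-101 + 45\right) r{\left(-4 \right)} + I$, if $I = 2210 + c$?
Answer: $4033$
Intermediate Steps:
$r{\left(h \right)} = -1 + h$ ($r{\left(h \right)} = h - 1 = -1 + h$)
$I = 3753$ ($I = 2210 + 1543 = 3753$)
$\left(-101 + 45\right) r{\left(-4 \right)} + I = \left(-101 + 45\right) \left(-1 - 4\right) + 3753 = \left(-56\right) \left(-5\right) + 3753 = 280 + 3753 = 4033$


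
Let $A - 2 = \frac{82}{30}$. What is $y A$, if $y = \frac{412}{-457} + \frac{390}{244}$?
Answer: $\frac{2758421}{836310} \approx 3.2983$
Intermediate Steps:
$y = \frac{38851}{55754}$ ($y = 412 \left(- \frac{1}{457}\right) + 390 \cdot \frac{1}{244} = - \frac{412}{457} + \frac{195}{122} = \frac{38851}{55754} \approx 0.69683$)
$A = \frac{71}{15}$ ($A = 2 + \frac{82}{30} = 2 + 82 \cdot \frac{1}{30} = 2 + \frac{41}{15} = \frac{71}{15} \approx 4.7333$)
$y A = \frac{38851}{55754} \cdot \frac{71}{15} = \frac{2758421}{836310}$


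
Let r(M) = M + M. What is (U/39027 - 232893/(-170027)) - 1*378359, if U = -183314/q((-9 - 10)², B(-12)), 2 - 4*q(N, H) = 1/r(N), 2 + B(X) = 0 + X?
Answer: -278688678620833328/736556453919 ≈ -3.7837e+5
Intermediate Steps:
r(M) = 2*M
B(X) = -2 + X (B(X) = -2 + (0 + X) = -2 + X)
q(N, H) = ½ - 1/(8*N) (q(N, H) = ½ - 1/(2*N)/4 = ½ - 1/(8*N))
U = -529410832/1443 (U = -183314*8*(-9 - 10)²/(-1 + 4*(-9 - 10)²) = -183314*2888/(-1 + 4*(-19)²) = -183314*2888/(-1 + 4*361) = -183314*2888/(-1 + 1444) = -183314/((⅛)*(1/361)*1443) = -183314/1443/2888 = -183314*2888/1443 = -529410832/1443 ≈ -3.6688e+5)
(U/39027 - 232893/(-170027)) - 1*378359 = (-529410832/1443/39027 - 232893/(-170027)) - 1*378359 = (-529410832/1443*1/39027 - 232893*(-1/170027)) - 378359 = (-529410832/56315961 + 232893/170027) - 378359 = -5915272494407/736556453919 - 378359 = -278688678620833328/736556453919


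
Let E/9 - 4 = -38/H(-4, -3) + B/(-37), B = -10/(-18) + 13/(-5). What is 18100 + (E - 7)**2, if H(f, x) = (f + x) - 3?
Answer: 758335156/34225 ≈ 22157.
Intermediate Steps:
B = -92/45 (B = -10*(-1/18) + 13*(-1/5) = 5/9 - 13/5 = -92/45 ≈ -2.0444)
H(f, x) = -3 + f + x
E = 13079/185 (E = 36 + 9*(-38/(-3 - 4 - 3) - 92/45/(-37)) = 36 + 9*(-38/(-10) - 92/45*(-1/37)) = 36 + 9*(-38*(-1/10) + 92/1665) = 36 + 9*(19/5 + 92/1665) = 36 + 9*(6419/1665) = 36 + 6419/185 = 13079/185 ≈ 70.697)
18100 + (E - 7)**2 = 18100 + (13079/185 - 7)**2 = 18100 + (11784/185)**2 = 18100 + 138862656/34225 = 758335156/34225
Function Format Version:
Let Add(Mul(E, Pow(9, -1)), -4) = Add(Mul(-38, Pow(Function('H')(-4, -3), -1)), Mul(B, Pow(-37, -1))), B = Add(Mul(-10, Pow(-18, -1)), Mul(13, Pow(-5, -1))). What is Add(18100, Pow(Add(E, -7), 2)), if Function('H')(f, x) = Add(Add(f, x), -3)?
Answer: Rational(758335156, 34225) ≈ 22157.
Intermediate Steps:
B = Rational(-92, 45) (B = Add(Mul(-10, Rational(-1, 18)), Mul(13, Rational(-1, 5))) = Add(Rational(5, 9), Rational(-13, 5)) = Rational(-92, 45) ≈ -2.0444)
Function('H')(f, x) = Add(-3, f, x)
E = Rational(13079, 185) (E = Add(36, Mul(9, Add(Mul(-38, Pow(Add(-3, -4, -3), -1)), Mul(Rational(-92, 45), Pow(-37, -1))))) = Add(36, Mul(9, Add(Mul(-38, Pow(-10, -1)), Mul(Rational(-92, 45), Rational(-1, 37))))) = Add(36, Mul(9, Add(Mul(-38, Rational(-1, 10)), Rational(92, 1665)))) = Add(36, Mul(9, Add(Rational(19, 5), Rational(92, 1665)))) = Add(36, Mul(9, Rational(6419, 1665))) = Add(36, Rational(6419, 185)) = Rational(13079, 185) ≈ 70.697)
Add(18100, Pow(Add(E, -7), 2)) = Add(18100, Pow(Add(Rational(13079, 185), -7), 2)) = Add(18100, Pow(Rational(11784, 185), 2)) = Add(18100, Rational(138862656, 34225)) = Rational(758335156, 34225)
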